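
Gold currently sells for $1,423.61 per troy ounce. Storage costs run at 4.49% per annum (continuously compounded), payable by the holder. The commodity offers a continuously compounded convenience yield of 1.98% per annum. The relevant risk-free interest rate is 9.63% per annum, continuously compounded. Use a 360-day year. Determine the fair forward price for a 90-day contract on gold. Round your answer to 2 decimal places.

Net carry = r + u − y = 0.0963 + 0.0449 − 0.0198 = 0.1214
F = S·e^((r+u−y)T) = 1423.61 · e^(0.1214 × 90/360) = 1423.61 · e^0.03035000
= 1423.61 × 1.03081526 = $1,467.48 per troy ounce

$1,467.48 per troy ounce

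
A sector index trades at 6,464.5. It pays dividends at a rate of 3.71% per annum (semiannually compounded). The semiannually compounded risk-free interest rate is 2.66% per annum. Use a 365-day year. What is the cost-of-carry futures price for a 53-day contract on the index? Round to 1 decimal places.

F = S · (1+r/2)^(2T) / (1+q/2)^(2T)
= 6464.5 × 1.003844 / 1.005352 = 6464.5 × 0.998500
F = 6,454.8

6,454.8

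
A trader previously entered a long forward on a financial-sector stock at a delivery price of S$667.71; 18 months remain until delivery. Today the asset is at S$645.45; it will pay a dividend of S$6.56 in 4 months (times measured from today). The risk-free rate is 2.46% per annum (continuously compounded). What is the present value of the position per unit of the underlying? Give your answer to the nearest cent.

-S$4.58

PV(remaining dividends) I = 6.56·e^(−0.0246·4/12) = 6.5064
Current forward F = (S − I)·e^(rT) = (645.45 − 6.5064)·e^(0.0246·18/12) = 638.9436 × 1.037589 = 662.9609
Value (long) = (F − K)·e^(−rT) = (662.9609 − 667.71) × 0.963773 = -4.5771
Value = -S$4.58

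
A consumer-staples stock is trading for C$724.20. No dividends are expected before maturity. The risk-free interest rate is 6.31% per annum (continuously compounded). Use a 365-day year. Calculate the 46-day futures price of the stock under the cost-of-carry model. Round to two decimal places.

F = S·e^(rT) = 724.20 · e^(0.0631 × 46/365)
= 724.20 · e^0.007952 = 724.20 × 1.007984
F = C$729.98

C$729.98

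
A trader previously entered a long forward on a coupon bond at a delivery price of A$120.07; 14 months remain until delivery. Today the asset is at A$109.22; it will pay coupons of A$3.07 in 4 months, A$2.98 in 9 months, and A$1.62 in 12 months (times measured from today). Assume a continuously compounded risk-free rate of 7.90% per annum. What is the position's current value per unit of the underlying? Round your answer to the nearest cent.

-A$7.57

PV(remaining coupons) I = 3.07·e^(−0.0790·4/12) + 2.98·e^(−0.0790·9/12) + 1.62·e^(−0.0790·12/12) = 7.2957
Current forward F = (S − I)·e^(rT) = (109.22 − 7.2957)·e^(0.0790·14/12) = 101.9243 × 1.096548 = 111.7649
Value (long) = (F − K)·e^(−rT) = (111.7649 − 120.07) × 0.911953 = -7.5739
Value = -A$7.57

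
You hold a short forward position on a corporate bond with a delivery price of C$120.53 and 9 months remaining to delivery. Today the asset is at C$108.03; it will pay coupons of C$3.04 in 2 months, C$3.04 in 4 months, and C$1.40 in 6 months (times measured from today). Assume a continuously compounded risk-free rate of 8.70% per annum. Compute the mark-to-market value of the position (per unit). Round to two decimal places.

PV(remaining coupons) I = 3.04·e^(−0.0870·2/12) + 3.04·e^(−0.0870·4/12) + 1.40·e^(−0.0870·6/12) = 7.2897
Current forward F = (S − I)·e^(rT) = (108.03 − 7.2897)·e^(0.0870·9/12) = 100.7403 × 1.067426 = 107.5328
Value (long) = (F − K)·e^(−rT) = (107.5328 − 120.53) × 0.936833 = -12.1762
Short position value = −(long value) = C$12.18

C$12.18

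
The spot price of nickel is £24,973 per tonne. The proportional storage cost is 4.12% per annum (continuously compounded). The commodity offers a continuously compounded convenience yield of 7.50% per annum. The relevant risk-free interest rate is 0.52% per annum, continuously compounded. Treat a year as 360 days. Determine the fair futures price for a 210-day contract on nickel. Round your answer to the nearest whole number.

£24,560 per tonne

Net carry = r + u − y = 0.0052 + 0.0412 − 0.0750 = -0.0286
F = S·e^((r+u−y)T) = 24973 · e^(-0.0286 × 210/360) = 24973 · e^-0.016683
= 24973 × 0.983455 = £24,560 per tonne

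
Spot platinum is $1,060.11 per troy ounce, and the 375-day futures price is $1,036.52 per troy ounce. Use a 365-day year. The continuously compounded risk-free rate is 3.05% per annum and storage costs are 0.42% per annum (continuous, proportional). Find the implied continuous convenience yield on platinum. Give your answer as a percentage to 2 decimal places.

5.66%

F = S·e^((r+u−y)T) ⇒ (r+u−y) = ln(F/S)/T
ln(1036.52/1060.11) = -0.022504; /T ⇒ -0.021904
y = r + u − ln(F/S)/T = 0.0305 + 0.0042 + 0.021904 = 0.056604
y = 5.66%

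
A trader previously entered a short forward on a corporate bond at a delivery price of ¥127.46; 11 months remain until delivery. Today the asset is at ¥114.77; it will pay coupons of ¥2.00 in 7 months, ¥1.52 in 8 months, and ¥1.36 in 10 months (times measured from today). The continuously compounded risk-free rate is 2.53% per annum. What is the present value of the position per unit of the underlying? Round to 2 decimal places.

PV(remaining coupons) I = 2.00·e^(−0.0253·7/12) + 1.52·e^(−0.0253·8/12) + 1.36·e^(−0.0253·10/12) = 4.7969
Current forward F = (S − I)·e^(rT) = (114.77 − 4.7969)·e^(0.0253·11/12) = 109.9731 × 1.023463 = 112.5534
Value (long) = (F − K)·e^(−rT) = (112.5534 − 127.46) × 0.977075 = -14.5649
Short position value = −(long value) = ¥14.56

¥14.56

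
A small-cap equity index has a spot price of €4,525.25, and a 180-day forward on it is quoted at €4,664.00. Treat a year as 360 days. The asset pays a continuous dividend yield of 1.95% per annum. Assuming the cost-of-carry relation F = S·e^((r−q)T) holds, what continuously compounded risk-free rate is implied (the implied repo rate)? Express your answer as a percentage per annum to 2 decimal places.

From F = S·e^((r−q)T): (r − q) = ln(F/S)/T
ln(4664.00/4525.25) = ln(1.030661) = 0.030200
(r − q) = 0.030200 / (180/360) = 0.060400
r = ln(F/S)/T + q = 0.060400 + 0.0195 = 0.079900
r = 7.99%

7.99%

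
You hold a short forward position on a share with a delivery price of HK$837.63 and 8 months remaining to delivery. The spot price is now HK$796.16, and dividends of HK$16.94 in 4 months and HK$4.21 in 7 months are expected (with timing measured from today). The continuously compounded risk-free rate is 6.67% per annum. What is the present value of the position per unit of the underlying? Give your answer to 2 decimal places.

PV(remaining dividends) I = 16.94·e^(−0.0667·4/12) + 4.21·e^(−0.0667·7/12) = 20.6169
Current forward F = (S − I)·e^(rT) = (796.16 − 20.6169)·e^(0.0667·8/12) = 775.5431 × 1.045470 = 810.8070
Value (long) = (F − K)·e^(−rT) = (810.8070 − 837.63) × 0.956507 = -25.6564
Short position value = −(long value) = HK$25.66

HK$25.66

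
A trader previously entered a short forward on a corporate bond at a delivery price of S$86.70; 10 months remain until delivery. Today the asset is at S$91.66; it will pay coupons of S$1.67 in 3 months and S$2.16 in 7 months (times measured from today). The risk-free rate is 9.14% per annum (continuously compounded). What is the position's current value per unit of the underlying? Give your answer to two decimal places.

PV(remaining coupons) I = 1.67·e^(−0.0914·3/12) + 2.16·e^(−0.0914·7/12) = 3.6801
Current forward F = (S − I)·e^(rT) = (91.66 − 3.6801)·e^(0.0914·10/12) = 87.9799 × 1.079142 = 94.9428
Value (long) = (F − K)·e^(−rT) = (94.9428 − 86.70) × 0.926662 = 7.6383
Short position value = −(long value) = -S$7.64

-S$7.64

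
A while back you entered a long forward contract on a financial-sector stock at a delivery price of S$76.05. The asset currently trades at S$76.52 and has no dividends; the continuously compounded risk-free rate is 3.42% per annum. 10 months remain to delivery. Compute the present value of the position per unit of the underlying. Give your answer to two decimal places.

S$2.61

Current fair forward for the remaining 10 months: F = S·e^(r·T), r = 0.0342
F = 76.52 · e^(0.0342 × 10/12) = 76.52 × 1.028910 = 78.7322
Value of long forward = (F − K)·e^(−rT) = (78.7322 − 76.05) · e^(−0.0342·10/12)
= 2.6822 × 0.971902 = 2.61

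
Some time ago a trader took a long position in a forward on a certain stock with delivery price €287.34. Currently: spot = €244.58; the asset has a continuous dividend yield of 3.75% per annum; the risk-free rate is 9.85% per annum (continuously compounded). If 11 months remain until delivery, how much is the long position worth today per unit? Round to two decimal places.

Current fair forward for the remaining 11 months: F = S·e^((r − q)·T), (r − q) = 0.0985 − 0.0375 = 0.0610
F = 244.58 · e^(0.0610 × 11/12) = 244.58 × 1.057510 = 258.6458
Value of long forward = (F − K)·e^(−rT) = (258.6458 − 287.34) · e^(−0.0985·11/12)
= -28.6942 × 0.913665 = -26.22

-€26.22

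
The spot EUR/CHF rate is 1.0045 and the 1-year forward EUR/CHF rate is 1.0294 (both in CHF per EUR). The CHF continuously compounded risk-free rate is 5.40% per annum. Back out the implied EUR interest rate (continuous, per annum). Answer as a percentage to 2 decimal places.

F = S·e^((r_CHF − r_EUR)T) ⇒ r_EUR = r_CHF − ln(F/S)/T
ln(1.0294/1.0045) = 0.024486; /(1) = 0.024486
r_EUR = 0.0540 − 0.024486 = 0.029514
r_EUR = 2.95%

2.95%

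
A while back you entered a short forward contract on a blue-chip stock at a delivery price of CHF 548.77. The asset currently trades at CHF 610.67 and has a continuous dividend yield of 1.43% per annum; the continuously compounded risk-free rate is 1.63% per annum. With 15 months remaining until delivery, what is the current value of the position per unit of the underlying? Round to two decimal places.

-CHF 62.15

Current fair forward for the remaining 15 months: F = S·e^((r − q)·T), (r − q) = 0.0163 − 0.0143 = 0.0020
F = 610.67 · e^(0.0020 × 15/12) = 610.67 × 1.002503 = 612.1985
Value of long forward = (F − K)·e^(−rT) = (612.1985 − 548.77) · e^(−0.0163·15/12)
= 63.4285 × 0.979831 = 62.15
Short position value = −(long value) = -CHF 62.15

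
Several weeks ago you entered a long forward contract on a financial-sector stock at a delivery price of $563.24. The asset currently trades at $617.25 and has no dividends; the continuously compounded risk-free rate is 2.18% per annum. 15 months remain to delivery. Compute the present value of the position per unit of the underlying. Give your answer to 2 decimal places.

$69.15

Current fair forward for the remaining 15 months: F = S·e^(r·T), r = 0.0218
F = 617.25 · e^(0.0218 × 15/12) = 617.25 × 1.027625 = 634.3015
Value of long forward = (F − K)·e^(−rT) = (634.3015 − 563.24) · e^(−0.0218·15/12)
= 71.0615 × 0.973118 = 69.15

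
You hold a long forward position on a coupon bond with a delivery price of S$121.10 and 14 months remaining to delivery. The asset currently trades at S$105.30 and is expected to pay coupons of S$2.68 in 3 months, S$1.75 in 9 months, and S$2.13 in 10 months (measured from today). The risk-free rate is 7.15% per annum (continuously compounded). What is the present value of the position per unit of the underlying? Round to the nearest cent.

PV(remaining coupons) I = 2.68·e^(−0.0715·3/12) + 1.75·e^(−0.0715·9/12) + 2.13·e^(−0.0715·10/12) = 6.2979
Current forward F = (S − I)·e^(rT) = (105.30 − 6.2979)·e^(0.0715·14/12) = 99.0021 × 1.086995 = 107.6148
Value (long) = (F − K)·e^(−rT) = (107.6148 − 121.10) × 0.919968 = -12.4060
Value = -S$12.41

-S$12.41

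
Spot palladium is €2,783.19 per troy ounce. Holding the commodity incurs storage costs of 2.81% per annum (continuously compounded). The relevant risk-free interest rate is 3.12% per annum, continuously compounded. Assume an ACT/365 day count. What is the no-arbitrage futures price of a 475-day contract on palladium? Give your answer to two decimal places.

Net carry = r + u − y = 0.0312 + 0.0281 − 0.0000 = 0.0593
F = S·e^((r+u−y)T) = 2783.19 · e^(0.0593 × 475/365) = 2783.19 · e^0.07717123
= 2783.19 × 1.08022703 = €3,006.48 per troy ounce

€3,006.48 per troy ounce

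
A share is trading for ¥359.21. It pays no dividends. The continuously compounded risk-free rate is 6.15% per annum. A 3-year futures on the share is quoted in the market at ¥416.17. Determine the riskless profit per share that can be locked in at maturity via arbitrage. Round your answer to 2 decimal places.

Fair futures: F* = S·e^(carry·T), with carry = r = 0.0615
F* = 359.21 · e^(0.0615 × 3) = 359.21 · e^0.184500 = 359.21 × 1.202617 = ¥431.9921
Market ¥416.17 < fair ¥431.9921: forward underpriced → reverse cash-and-carry (short spot, go long the forward).
At maturity, profit = |F_mkt − F*| = |416.17 − 431.9921| = ¥15.82 per share

¥15.82 per share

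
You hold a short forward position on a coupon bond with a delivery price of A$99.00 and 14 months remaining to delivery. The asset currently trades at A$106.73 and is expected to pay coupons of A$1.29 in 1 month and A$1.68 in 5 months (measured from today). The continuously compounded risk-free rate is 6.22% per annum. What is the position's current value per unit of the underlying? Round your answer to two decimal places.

-A$11.74

PV(remaining coupons) I = 1.29·e^(−0.0622·1/12) + 1.68·e^(−0.0622·5/12) = 2.9204
Current forward F = (S − I)·e^(rT) = (106.73 − 2.9204)·e^(0.0622·14/12) = 103.8096 × 1.075264 = 111.6227
Value (long) = (F − K)·e^(−rT) = (111.6227 − 99.00) × 0.930004 = 11.7392
Short position value = −(long value) = -A$11.74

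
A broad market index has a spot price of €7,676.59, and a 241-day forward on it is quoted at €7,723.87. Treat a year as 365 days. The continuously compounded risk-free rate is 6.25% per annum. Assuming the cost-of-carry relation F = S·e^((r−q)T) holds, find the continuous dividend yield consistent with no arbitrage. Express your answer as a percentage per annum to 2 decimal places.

5.32%

From F = S·e^((r−q)T): (r − q) = ln(F/S)/T
ln(7723.87/7676.59) = ln(1.006159) = 0.006140
(r − q) = 0.006140 / (241/365) = 0.009299
q = r − ln(F/S)/T = 0.0625 − 0.009299 = 0.053201
q = 5.32%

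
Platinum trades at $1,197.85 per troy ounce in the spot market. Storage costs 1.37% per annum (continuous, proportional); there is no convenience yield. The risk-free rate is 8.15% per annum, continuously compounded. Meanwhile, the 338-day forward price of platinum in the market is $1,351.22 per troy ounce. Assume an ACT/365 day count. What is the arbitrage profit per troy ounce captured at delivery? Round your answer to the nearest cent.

$42.98 per troy ounce

Fair forward: F* = S·e^(carry·T), with carry = (r + u) = 0.0815 + 0.0137 = 0.0952
F* = 1197.85 · e^(0.0952 × 338/365) = 1197.85 · e^0.08815781 = 1197.85 × 1.09216046 = $1308.2444
Market $1351.22 > fair $1308.2444: forward overpriced → cash-and-carry (buy spot, short the forward).
At maturity, profit = |F_mkt − F*| = |1351.22 − 1308.2444| = $42.98 per troy ounce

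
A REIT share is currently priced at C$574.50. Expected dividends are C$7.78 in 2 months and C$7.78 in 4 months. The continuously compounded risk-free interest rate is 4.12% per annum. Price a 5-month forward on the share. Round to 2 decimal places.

C$568.78

PV(dividends) I = 7.78·e^(−0.0412·2/12) + 7.78·e^(−0.0412·4/12)
I = 7.7268 + 7.6739 = 15.4007
F = (S − I)·e^(rT) = (574.50 − 15.4007) · e^(0.0412·5/12)
= 559.0993 · e^0.017167 = 559.0993 × 1.017315 = C$568.78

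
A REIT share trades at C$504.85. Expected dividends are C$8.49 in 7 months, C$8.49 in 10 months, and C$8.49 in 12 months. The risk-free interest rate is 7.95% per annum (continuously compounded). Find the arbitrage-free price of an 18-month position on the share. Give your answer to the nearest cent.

C$541.87

PV(dividends) I = 8.49·e^(−0.0795·7/12) + 8.49·e^(−0.0795·10/12) + 8.49·e^(−0.0795·12/12)
I = 8.1053 + 7.9458 + 7.8412 = 23.8923
F = (S − I)·e^(rT) = (504.85 − 23.8923) · e^(0.0795·18/12)
= 480.9577 · e^0.119250 = 480.9577 × 1.126652 = C$541.87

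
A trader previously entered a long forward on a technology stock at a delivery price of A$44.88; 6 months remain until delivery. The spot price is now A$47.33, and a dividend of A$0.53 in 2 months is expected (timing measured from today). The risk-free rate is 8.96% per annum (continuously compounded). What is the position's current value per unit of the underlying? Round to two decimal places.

A$3.89

PV(remaining dividends) I = 0.53·e^(−0.0896·2/12) = 0.5221
Current forward F = (S − I)·e^(rT) = (47.33 − 0.5221)·e^(0.0896·6/12) = 46.8079 × 1.045819 = 48.9526
Value (long) = (F − K)·e^(−rT) = (48.9526 − 44.88) × 0.956189 = 3.8942
Value = A$3.89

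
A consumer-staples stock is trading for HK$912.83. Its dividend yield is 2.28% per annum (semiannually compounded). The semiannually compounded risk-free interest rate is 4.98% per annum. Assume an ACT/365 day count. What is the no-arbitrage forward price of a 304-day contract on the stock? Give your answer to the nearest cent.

HK$933.22

F = S · (1+r/2)^(2T) / (1+q/2)^(2T)
= 912.83 × 1.041820 / 1.019062 = 912.83 × 1.022332
F = HK$933.22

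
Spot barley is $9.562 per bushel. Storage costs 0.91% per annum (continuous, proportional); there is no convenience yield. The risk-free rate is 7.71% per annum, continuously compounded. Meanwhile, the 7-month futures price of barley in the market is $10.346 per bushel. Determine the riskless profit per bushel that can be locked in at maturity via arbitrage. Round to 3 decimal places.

$0.291 per bushel

Fair futures: F* = S·e^(carry·T), with carry = (r + u) = 0.0771 + 0.0091 = 0.0862
F* = 9.562 · e^(0.0862 × 7/12) = 9.562 · e^0.050283 = 9.562 × 1.051569 = $10.0551
Market $10.346 > fair $10.0551: forward overpriced → cash-and-carry (buy spot, short the forward).
At maturity, profit = |F_mkt − F*| = |10.346 − 10.0551| = $0.291 per bushel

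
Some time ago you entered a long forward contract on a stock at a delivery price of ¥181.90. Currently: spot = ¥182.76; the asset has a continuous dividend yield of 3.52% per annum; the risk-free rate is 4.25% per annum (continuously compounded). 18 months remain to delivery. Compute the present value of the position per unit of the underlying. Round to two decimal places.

¥2.69

Current fair forward for the remaining 18 months: F = S·e^((r − q)·T), (r − q) = 0.0425 − 0.0352 = 0.0073
F = 182.76 · e^(0.0073 × 18/12) = 182.76 × 1.011010 = 184.7722
Value of long forward = (F − K)·e^(−rT) = (184.7722 − 181.90) · e^(−0.0425·18/12)
= 2.8722 × 0.938240 = 2.69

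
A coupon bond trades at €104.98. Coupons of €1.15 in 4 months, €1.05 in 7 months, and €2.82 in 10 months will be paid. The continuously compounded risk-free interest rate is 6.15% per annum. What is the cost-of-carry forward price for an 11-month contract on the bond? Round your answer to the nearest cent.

€105.97

PV(coupons) I = 1.15·e^(−0.0615·4/12) + 1.05·e^(−0.0615·7/12) + 2.82·e^(−0.0615·10/12)
I = 1.1267 + 1.0130 + 2.6791 = 4.8188
F = (S − I)·e^(rT) = (104.98 − 4.8188) · e^(0.0615·11/12)
= 100.1612 · e^0.056375 = 100.1612 × 1.057994 = €105.97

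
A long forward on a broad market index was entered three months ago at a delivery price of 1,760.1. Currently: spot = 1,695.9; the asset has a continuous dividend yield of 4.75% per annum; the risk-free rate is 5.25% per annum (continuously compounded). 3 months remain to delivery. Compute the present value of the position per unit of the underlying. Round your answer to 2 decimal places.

-61.27

Current fair forward for the remaining 3 months: F = S·e^((r − q)·T), (r − q) = 0.0525 − 0.0475 = 0.0050
F = 1695.9 · e^(0.0050 × 3/12) = 1695.9 × 1.00125078 = 1698.0212
Value of long forward = (F − K)·e^(−rT) = (1698.0212 − 1760.1) · e^(−0.0525·3/12)
= -62.0788 × 0.98696076 = -61.27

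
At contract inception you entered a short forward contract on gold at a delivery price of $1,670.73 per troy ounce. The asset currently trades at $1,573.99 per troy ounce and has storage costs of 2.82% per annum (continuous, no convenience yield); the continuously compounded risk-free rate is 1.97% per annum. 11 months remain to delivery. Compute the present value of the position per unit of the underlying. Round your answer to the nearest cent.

$25.62 per troy ounce

Current fair forward for the remaining 11 months: F = S·e^((r + u)·T), (r + u) = 0.0197 + 0.0282 = 0.0479
F = 1573.99 · e^(0.0479 × 11/12) = 1573.99 × 1.04488657 = 1644.6410
Value of long forward = (F − K)·e^(−rT) = (1644.6410 − 1670.73) · e^(−0.0197·11/12)
= -26.0890 × 0.98210374 = -25.62
Short position value = −(long value) = $25.62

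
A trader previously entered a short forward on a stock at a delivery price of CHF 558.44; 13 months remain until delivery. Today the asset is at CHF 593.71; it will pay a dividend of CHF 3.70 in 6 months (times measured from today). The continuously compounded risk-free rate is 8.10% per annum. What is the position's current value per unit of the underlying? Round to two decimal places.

-CHF 78.63

PV(remaining dividends) I = 3.70·e^(−0.0810·6/12) = 3.5531
Current forward F = (S − I)·e^(rT) = (593.71 − 3.5531)·e^(0.0810·13/12) = 590.1569 × 1.091715 = 644.2831
Value (long) = (F − K)·e^(−rT) = (644.2831 − 558.44) × 0.915990 = 78.6314
Short position value = −(long value) = -CHF 78.63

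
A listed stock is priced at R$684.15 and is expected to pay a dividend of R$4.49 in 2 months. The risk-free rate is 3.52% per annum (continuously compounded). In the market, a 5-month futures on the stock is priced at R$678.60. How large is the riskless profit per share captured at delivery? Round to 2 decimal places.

R$11.13 per share

PV(dividends) I = 4.49·e^(−0.0352·2/12) = 4.4637
Fair futures F* = (S − I)·e^(rT) = (684.15 − 4.4637)·e^0.014667 = 679.6863 × 1.014775 = 689.7287
Market R$678.60 < fair 689.7287: forward underpriced → reverse cash-and-carry (short the stock, invest proceeds at r, pay the dividends, go long the forward).
Profit at T = |F_mkt − F*| = |678.60 − 689.7287| = R$11.13 per share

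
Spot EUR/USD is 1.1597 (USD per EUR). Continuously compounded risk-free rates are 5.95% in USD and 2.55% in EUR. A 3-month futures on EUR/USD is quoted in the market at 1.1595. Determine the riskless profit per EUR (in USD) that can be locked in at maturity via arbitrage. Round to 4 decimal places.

Fair futures: F* = S·e^(carry·T), with carry = (r_USD − r_EUR) = 0.0595 − 0.0255 = 0.0340
F* = 1.1597 · e^(0.0340 × 3/12) = 1.1597 · e^0.008500 = 1.1597 × 1.008536 = 1.1696
Market 1.1595 < fair 1.1696: forward underpriced → reverse cash-and-carry (short spot, go long the forward).
At maturity, profit = |F_mkt − F*| = |1.1595 − 1.1696| = 0.0101 per EUR (in USD)

0.0101 per EUR (in USD)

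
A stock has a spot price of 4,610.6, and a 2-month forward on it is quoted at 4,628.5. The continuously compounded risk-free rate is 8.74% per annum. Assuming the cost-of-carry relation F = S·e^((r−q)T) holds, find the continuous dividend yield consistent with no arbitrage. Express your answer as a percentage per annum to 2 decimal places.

From F = S·e^((r−q)T): (r − q) = ln(F/S)/T
ln(4628.5/4610.6) = ln(1.003882) = 0.003874
(r − q) = 0.003874 / (2/12) = 0.023244
q = r − ln(F/S)/T = 0.0874 − 0.023244 = 0.064156
q = 6.42%

6.42%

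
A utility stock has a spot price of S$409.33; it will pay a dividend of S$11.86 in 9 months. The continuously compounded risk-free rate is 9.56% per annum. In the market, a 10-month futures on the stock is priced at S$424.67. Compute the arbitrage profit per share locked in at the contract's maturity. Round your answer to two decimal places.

PV(dividends) I = 11.86·e^(−0.0956·9/12) = 11.0394
Fair futures F* = (S − I)·e^(rT) = (409.33 − 11.0394)·e^0.079667 = 398.2906 × 1.082926 = 431.3192
Market S$424.67 < fair 431.3192: forward underpriced → reverse cash-and-carry (short the stock, invest proceeds at r, pay the dividends, go long the forward).
Profit at T = |F_mkt − F*| = |424.67 − 431.3192| = S$6.65 per share

S$6.65 per share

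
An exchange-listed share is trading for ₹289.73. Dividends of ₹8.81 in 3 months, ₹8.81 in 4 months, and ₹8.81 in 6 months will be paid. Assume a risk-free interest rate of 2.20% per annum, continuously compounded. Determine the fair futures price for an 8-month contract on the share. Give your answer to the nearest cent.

₹267.40

PV(dividends) I = 8.81·e^(−0.0220·3/12) + 8.81·e^(−0.0220·4/12) + 8.81·e^(−0.0220·6/12)
I = 8.7617 + 8.7456 + 8.7136 = 26.2209
F = (S − I)·e^(rT) = (289.73 − 26.2209) · e^(0.0220·8/12)
= 263.5091 · e^0.014667 = 263.5091 × 1.014775 = ₹267.40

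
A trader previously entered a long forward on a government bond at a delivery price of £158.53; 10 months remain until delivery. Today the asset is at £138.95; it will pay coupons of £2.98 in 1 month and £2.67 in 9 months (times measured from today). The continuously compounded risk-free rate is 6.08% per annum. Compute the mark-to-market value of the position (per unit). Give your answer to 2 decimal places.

PV(remaining coupons) I = 2.98·e^(−0.0608·1/12) + 2.67·e^(−0.0608·9/12) = 5.5159
Current forward F = (S − I)·e^(rT) = (138.95 − 5.5159)·e^(0.0608·10/12) = 133.4341 × 1.051972 = 140.3689
Value (long) = (F − K)·e^(−rT) = (140.3689 − 158.53) × 0.950595 = -17.2639
Value = -£17.26

-£17.26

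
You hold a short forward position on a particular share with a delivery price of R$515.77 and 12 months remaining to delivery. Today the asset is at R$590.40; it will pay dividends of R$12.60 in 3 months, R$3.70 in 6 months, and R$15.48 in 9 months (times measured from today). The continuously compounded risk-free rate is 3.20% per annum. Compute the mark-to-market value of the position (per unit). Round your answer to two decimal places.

-R$59.62

PV(remaining dividends) I = 12.60·e^(−0.0320·3/12) + 3.70·e^(−0.0320·6/12) + 15.48·e^(−0.0320·9/12) = 31.2538
Current forward F = (S − I)·e^(rT) = (590.40 − 31.2538)·e^(0.0320·12/12) = 559.1462 × 1.032518 = 577.3285
Value (long) = (F − K)·e^(−rT) = (577.3285 − 515.77) × 0.968507 = 59.6198
Short position value = −(long value) = -R$59.62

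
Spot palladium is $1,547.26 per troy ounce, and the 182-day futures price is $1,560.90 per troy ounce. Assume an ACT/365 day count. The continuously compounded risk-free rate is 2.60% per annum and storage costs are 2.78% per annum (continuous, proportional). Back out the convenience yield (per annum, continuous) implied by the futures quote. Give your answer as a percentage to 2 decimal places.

3.62%

F = S·e^((r+u−y)T) ⇒ (r+u−y) = ln(F/S)/T
ln(1560.90/1547.26) = 0.008777; /T ⇒ 0.017602
y = r + u − ln(F/S)/T = 0.0260 + 0.0278 − 0.017602 = 0.036198
y = 3.62%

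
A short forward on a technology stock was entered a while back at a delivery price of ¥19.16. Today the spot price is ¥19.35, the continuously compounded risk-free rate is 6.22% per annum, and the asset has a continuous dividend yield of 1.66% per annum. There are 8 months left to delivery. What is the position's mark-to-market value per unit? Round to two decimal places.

-¥0.76

Current fair forward for the remaining 8 months: F = S·e^((r − q)·T), (r − q) = 0.0622 − 0.0166 = 0.0456
F = 19.35 · e^(0.0456 × 8/12) = 19.35 × 1.030867 = 19.9473
Value of long forward = (F − K)·e^(−rT) = (19.9473 − 19.16) · e^(−0.0622·8/12)
= 0.7873 × 0.959381 = 0.76
Short position value = −(long value) = -¥0.76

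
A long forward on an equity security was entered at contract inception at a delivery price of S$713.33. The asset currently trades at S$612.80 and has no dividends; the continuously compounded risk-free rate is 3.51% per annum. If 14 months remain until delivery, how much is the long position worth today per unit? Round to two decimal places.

Current fair forward for the remaining 14 months: F = S·e^(r·T), r = 0.0351
F = 612.80 · e^(0.0351 × 14/12) = 612.80 × 1.041800 = 638.4150
Value of long forward = (F − K)·e^(−rT) = (638.4150 − 713.33) · e^(−0.0351·14/12)
= -74.9150 × 0.959877 = -71.91

-S$71.91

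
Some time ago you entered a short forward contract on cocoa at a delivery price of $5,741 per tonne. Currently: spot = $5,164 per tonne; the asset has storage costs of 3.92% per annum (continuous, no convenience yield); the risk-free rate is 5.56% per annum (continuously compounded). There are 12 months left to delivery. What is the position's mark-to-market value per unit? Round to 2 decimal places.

$60.06 per tonne

Current fair forward for the remaining 12 months: F = S·e^((r + u)·T), (r + u) = 0.0556 + 0.0392 = 0.0948
F = 5164 · e^(0.0948 × 12/12) = 5164 × 1.09943895 = 5677.5027
Value of long forward = (F − K)·e^(−rT) = (5677.5027 − 5741) · e^(−0.0556·12/12)
= -63.4973 × 0.94591743 = -60.06
Short position value = −(long value) = $60.06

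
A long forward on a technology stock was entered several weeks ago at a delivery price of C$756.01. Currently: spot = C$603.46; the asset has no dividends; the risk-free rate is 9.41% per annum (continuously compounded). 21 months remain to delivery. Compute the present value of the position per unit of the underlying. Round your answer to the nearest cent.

Current fair forward for the remaining 21 months: F = S·e^(r·T), r = 0.0941
F = 603.46 · e^(0.0941 × 21/12) = 603.46 × 1.179010 = 711.4854
Value of long forward = (F − K)·e^(−rT) = (711.4854 − 756.01) · e^(−0.0941·21/12)
= -44.5246 × 0.848169 = -37.76

-C$37.76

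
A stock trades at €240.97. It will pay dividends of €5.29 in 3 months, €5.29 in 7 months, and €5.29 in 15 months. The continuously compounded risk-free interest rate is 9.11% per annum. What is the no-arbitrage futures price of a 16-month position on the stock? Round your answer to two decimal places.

PV(dividends) I = 5.29·e^(−0.0911·3/12) + 5.29·e^(−0.0911·7/12) + 5.29·e^(−0.0911·15/12)
I = 5.1709 + 5.0162 + 4.7206 = 14.9077
F = (S − I)·e^(rT) = (240.97 − 14.9077) · e^(0.0911·16/12)
= 226.0623 · e^0.121467 = 226.0623 × 1.129152 = €255.26

€255.26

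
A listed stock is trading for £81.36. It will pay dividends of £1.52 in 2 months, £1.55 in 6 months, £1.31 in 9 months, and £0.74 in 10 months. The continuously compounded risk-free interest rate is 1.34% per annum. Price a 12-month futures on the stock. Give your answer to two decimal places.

PV(dividends) I = 1.52·e^(−0.0134·2/12) + 1.55·e^(−0.0134·6/12) + 1.31·e^(−0.0134·9/12) + 0.74·e^(−0.0134·10/12)
I = 1.5166 + 1.5396 + 1.2969 + 0.7318 = 5.0849
F = (S − I)·e^(rT) = (81.36 − 5.0849) · e^(0.0134·12/12)
= 76.2751 · e^0.013400 = 76.2751 × 1.013490 = £77.30

£77.30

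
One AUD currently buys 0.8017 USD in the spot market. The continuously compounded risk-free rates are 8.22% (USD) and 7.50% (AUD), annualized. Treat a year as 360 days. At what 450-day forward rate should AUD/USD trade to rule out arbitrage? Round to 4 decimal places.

F = S·e^((r_USD − r_AUD)T) = 0.8017 · e^((0.0822 − 0.0750) × 450/360)
= 0.8017 · e^0.009000 = 0.8017 × 1.009041
F = 0.8089 USD per AUD

0.8089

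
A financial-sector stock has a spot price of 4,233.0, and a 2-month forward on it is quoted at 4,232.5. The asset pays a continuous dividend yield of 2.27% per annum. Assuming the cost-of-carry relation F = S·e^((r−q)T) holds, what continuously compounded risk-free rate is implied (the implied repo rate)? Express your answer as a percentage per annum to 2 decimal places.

From F = S·e^((r−q)T): (r − q) = ln(F/S)/T
ln(4232.5/4233.0) = ln(0.999882) = -0.000118
(r − q) = -0.000118 / (2/12) = -0.000708
r = ln(F/S)/T + q = -0.000708 + 0.0227 = 0.021992
r = 2.20%

2.20%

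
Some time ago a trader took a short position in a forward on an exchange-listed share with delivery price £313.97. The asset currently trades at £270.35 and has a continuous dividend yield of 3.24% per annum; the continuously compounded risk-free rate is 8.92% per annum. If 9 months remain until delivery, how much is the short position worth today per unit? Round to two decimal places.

Current fair forward for the remaining 9 months: F = S·e^((r − q)·T), (r − q) = 0.0892 − 0.0324 = 0.0568
F = 270.35 · e^(0.0568 × 9/12) = 270.35 × 1.043520 = 282.1156
Value of long forward = (F − K)·e^(−rT) = (282.1156 − 313.97) · e^(−0.0892·9/12)
= -31.8544 × 0.935289 = -29.79
Short position value = −(long value) = £29.79

£29.79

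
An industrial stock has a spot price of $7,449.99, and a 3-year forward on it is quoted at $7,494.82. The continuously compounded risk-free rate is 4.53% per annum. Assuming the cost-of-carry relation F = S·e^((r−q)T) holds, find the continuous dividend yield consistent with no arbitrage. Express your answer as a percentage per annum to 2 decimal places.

4.33%

From F = S·e^((r−q)T): (r − q) = ln(F/S)/T
ln(7494.82/7449.99) = ln(1.006017) = 0.005999
(r − q) = 0.005999 / (3) = 0.002000
q = r − ln(F/S)/T = 0.0453 − 0.002000 = 0.043300
q = 4.33%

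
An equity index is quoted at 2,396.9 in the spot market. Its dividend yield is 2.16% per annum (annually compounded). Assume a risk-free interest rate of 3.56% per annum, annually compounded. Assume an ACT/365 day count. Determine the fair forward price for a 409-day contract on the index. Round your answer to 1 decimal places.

2,433.7

F = S · (1+r)^T / (1+q)^T
= 2396.9 × 1.039976 / 1.024235 = 2396.9 × 1.015369
F = 2,433.7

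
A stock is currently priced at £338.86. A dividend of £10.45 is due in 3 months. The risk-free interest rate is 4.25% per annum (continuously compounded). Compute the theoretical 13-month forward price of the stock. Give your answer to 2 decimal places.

£344.00

PV(dividends) I = 10.45·e^(−0.0425·3/12)
I = 10.3396
F = (S − I)·e^(rT) = (338.86 − 10.3396) · e^(0.0425·13/12)
= 328.5204 · e^0.046042 = 328.5204 × 1.047118 = £344.00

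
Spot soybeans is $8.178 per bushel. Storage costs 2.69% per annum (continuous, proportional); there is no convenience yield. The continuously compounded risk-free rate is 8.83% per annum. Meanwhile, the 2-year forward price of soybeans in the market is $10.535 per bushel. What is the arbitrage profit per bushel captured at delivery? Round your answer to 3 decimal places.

$0.238 per bushel

Fair forward: F* = S·e^(carry·T), with carry = (r + u) = 0.0883 + 0.0269 = 0.1152
F* = 8.178 · e^(0.1152 × 2) = 8.178 · e^0.230400 = 8.178 × 1.259104 = $10.2970
Market $10.535 > fair $10.2970: forward overpriced → cash-and-carry (buy spot, short the forward).
At maturity, profit = |F_mkt − F*| = |10.535 − 10.2970| = $0.238 per bushel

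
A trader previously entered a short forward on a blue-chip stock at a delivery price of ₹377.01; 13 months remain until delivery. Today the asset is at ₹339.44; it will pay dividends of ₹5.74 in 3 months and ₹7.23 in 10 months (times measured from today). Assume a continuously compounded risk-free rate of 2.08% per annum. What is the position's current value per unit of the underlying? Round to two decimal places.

₹41.99

PV(remaining dividends) I = 5.74·e^(−0.0208·3/12) + 7.23·e^(−0.0208·10/12) = 12.8160
Current forward F = (S − I)·e^(rT) = (339.44 − 12.8160)·e^(0.0208·13/12) = 326.6240 × 1.022789 = 334.0674
Value (long) = (F − K)·e^(−rT) = (334.0674 − 377.01) × 0.977719 = -41.9858
Short position value = −(long value) = ₹41.99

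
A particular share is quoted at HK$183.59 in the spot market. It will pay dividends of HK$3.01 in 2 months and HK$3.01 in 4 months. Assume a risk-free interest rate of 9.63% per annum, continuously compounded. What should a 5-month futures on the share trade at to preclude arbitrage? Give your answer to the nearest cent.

PV(dividends) I = 3.01·e^(−0.0963·2/12) + 3.01·e^(−0.0963·4/12)
I = 2.9621 + 2.9149 = 5.8770
F = (S − I)·e^(rT) = (183.59 − 5.8770) · e^(0.0963·5/12)
= 177.7130 · e^0.040125 = 177.7130 × 1.040941 = HK$184.99

HK$184.99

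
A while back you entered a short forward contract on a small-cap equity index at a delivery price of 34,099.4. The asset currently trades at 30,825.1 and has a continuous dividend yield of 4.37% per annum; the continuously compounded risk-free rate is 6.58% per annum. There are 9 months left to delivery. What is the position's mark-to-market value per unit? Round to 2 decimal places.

2626.26

Current fair forward for the remaining 9 months: F = S·e^((r − q)·T), (r − q) = 0.0658 − 0.0437 = 0.0221
F = 30825.1 · e^(0.0221 × 9/12) = 30825.1 × 1.01671313 = 31340.2839
Value of long forward = (F − K)·e^(−rT) = (31340.2839 − 34099.4) · e^(−0.0658·9/12)
= -2759.1161 × 0.95184792 = -2626.26
Short position value = −(long value) = 2626.26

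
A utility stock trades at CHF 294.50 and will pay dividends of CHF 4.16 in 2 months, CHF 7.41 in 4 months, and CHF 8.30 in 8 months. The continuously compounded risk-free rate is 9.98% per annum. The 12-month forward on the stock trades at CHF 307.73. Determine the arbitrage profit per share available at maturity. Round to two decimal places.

CHF 3.34 per share

PV(dividends) I = 4.16·e^(−0.0998·2/12) + 7.41·e^(−0.0998·4/12) + 8.30·e^(−0.0998·8/12) = 19.0247
Fair forward F* = (S − I)·e^(rT) = (294.50 − 19.0247)·e^0.099800 = 275.4753 × 1.104950 = 304.3864
Market CHF 307.73 > fair 304.3864: forward overpriced → cash-and-carry (borrow at r, buy the stock and collect the dividends, short the forward).
Profit at T = |F_mkt − F*| = |307.73 − 304.3864| = CHF 3.34 per share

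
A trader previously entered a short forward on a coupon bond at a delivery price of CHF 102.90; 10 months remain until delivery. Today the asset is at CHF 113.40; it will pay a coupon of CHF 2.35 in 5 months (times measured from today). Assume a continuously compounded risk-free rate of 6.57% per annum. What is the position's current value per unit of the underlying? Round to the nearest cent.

-CHF 13.70

PV(remaining coupons) I = 2.35·e^(−0.0657·5/12) = 2.2865
Current forward F = (S − I)·e^(rT) = (113.40 − 2.2865)·e^(0.0657·10/12) = 111.1135 × 1.056277 = 117.3666
Value (long) = (F − K)·e^(−rT) = (117.3666 − 102.90) × 0.946722 = 13.6958
Short position value = −(long value) = -CHF 13.70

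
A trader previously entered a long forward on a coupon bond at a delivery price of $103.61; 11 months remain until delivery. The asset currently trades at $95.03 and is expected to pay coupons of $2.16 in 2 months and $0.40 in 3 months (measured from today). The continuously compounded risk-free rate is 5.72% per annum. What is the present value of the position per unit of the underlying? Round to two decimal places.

-$5.82

PV(remaining coupons) I = 2.16·e^(−0.0572·2/12) + 0.40·e^(−0.0572·3/12) = 2.5338
Current forward F = (S − I)·e^(rT) = (95.03 − 2.5338)·e^(0.0572·11/12) = 92.4962 × 1.053832 = 97.4755
Value (long) = (F − K)·e^(−rT) = (97.4755 − 103.61) × 0.948918 = -5.8211
Value = -$5.82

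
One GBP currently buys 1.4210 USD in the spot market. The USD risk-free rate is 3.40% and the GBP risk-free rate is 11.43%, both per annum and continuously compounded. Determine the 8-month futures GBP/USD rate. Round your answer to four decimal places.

F = S·e^((r_USD − r_GBP)T) = 1.4210 · e^((0.0340 − 0.1143) × 8/12)
= 1.4210 · e^-0.053533 = 1.4210 × 0.947875
F = 1.3469 USD per GBP

1.3469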